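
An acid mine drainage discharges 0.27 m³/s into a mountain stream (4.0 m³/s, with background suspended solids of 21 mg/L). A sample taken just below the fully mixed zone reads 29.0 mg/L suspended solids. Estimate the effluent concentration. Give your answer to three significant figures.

148 mg/L

Mass balance: 4.000·21.00 + 0.2700·Cₑ = 4.270·29.00
→ Cₑ = (4.270·29.00 − 4.000·21.00) / 0.2700 = 147.5 mg/L.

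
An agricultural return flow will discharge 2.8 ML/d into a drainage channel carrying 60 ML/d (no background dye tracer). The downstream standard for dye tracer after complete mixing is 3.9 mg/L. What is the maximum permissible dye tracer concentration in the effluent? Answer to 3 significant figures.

87.5 mg/L

At the limit, (Qr·Cr + Qe·Cₑ)/(Qr + Qe) = 3.9:
Cₑ = (62.80·3.9 − 60.00·0) / 2.800 = 87.47 mg/L.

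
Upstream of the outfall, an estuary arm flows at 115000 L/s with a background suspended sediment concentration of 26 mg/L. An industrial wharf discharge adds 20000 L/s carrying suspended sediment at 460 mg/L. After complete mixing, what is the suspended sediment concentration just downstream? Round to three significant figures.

After mixing, C = (115000·26.00 + 20000·460.0) / 135000 = 12190000/135000 = 90.30 mg/L.

90.3 mg/L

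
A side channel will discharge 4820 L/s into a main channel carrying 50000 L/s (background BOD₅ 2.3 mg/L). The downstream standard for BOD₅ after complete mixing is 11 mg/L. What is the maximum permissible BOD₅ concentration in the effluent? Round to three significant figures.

101 mg/L

At the limit, (Qr·Cr + Qe·Cₑ)/(Qr + Qe) = 11:
Cₑ = (54820·11 − 50000·2.300) / 4820 = 101.2 mg/L.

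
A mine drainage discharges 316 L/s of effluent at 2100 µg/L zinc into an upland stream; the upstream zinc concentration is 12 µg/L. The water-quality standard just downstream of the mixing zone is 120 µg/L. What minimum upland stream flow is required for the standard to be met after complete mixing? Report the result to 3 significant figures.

5790 L/s

Set C_mix = 120: (Q·12.00 + 316.0·2100) / (Q + 316.0) = 120
→ Q = 316.0·(2100 − 120)/(120 − 12.00) = 5793 L/s.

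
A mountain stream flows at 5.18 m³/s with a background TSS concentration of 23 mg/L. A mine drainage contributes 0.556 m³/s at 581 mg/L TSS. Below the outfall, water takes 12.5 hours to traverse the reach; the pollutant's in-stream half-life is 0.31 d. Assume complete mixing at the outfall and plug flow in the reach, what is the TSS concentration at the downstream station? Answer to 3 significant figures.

24.1 mg/L

Mass balance: C = (5.180·23.00 + 0.5560·581.0) / 5.736 = 442.2/5.736 = 77.09 mg/L.
Half-life 0.31 d → k = ln 2 / 0.31 = 2.236 d⁻¹.
First-order decay: C = 77.09·exp(−k·t) = 77.09·0.3121 = 24.06 mg/L.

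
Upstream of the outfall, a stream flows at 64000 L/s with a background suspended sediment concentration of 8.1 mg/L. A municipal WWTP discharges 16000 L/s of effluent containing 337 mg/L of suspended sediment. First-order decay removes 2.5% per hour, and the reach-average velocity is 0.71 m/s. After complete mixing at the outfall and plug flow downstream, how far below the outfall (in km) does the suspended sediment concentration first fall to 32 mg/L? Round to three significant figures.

Flow-weighted average: C = (64000·8.100 + 16000·337.0) / 80000 = 5910000/80000 = 73.88 mg/L.
2.5%/h lost → k = −ln(1 − 0.025) = 0.02532 h⁻¹.
Set 73.88·exp(−k·t) = 32 → t = ln(73.88/32)/k = 119000 s = 33.05 h.
Distance = v·t = 0.71·119000 = 84470 m = 84.47 km.

84.5 km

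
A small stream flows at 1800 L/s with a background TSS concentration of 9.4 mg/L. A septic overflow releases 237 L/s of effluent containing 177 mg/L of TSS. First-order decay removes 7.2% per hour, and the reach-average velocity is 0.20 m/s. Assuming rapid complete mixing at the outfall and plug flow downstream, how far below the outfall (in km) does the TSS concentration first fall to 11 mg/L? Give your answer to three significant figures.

Flow-weighted average: C = (1800·9.400 + 237.0·177.0) / 2037 = 58870/2037 = 28.90 mg/L.
7.2%/h lost → k = −ln(1 − 0.072) = 0.07472 h⁻¹.
Set 28.90·exp(−k·t) = 11 → t = ln(28.90/11)/k = 46540 s = 12.93 h.
Distance = v·t = 0.20·46540 = 9307 m = 9.307 km.

9.31 km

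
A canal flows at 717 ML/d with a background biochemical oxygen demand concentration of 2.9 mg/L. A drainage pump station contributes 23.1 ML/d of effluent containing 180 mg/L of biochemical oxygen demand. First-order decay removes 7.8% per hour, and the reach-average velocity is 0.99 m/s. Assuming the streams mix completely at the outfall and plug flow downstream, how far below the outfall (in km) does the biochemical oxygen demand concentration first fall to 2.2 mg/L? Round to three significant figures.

58.9 km

Mixed concentration C = ΣQC/ΣQ = (717.0·2.900 + 23.10·180.0) / 740.1 = 6237/740.1 = 8.428 mg/L.
7.8%/h lost → k = −ln(1 − 0.078) = 0.08121 h⁻¹.
Set 8.428·exp(−k·t) = 2.2 → t = ln(8.428/2.2)/k = 59540 s = 16.54 h.
Distance = v·t = 0.99·59540 = 58940 m = 58.94 km.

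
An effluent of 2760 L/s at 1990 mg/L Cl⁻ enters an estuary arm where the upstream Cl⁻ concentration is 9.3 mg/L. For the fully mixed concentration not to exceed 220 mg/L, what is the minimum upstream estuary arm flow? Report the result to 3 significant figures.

23200 L/s

Set C_mix = 220: (Q·9.300 + 2760·1990) / (Q + 2760) = 220
→ Q = 2760·(1990 − 220)/(220 − 9.300) = 23190 L/s.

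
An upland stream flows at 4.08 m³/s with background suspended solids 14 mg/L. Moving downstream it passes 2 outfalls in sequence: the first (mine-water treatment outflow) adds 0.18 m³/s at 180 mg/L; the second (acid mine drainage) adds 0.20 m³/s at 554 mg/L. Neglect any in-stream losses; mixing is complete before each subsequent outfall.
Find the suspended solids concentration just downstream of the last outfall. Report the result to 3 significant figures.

After outfall 1: Q = 4.080 + 0.1800 = 4.260 m³/s; C = (4.080·14.00 + 0.1800·180.0)/4.260 = 21.01 mg/L.
After outfall 2: Q = 4.260 + 0.2000 = 4.460 m³/s; C = (4.260·21.01 + 0.2000·554.0)/4.460 = 44.91 mg/L.

44.9 mg/L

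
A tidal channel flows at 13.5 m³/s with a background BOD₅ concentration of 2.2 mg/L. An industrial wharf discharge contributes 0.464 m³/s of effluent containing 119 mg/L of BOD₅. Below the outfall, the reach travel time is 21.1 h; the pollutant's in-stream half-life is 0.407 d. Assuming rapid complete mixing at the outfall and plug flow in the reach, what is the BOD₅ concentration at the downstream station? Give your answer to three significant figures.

Flow-weighted average: C = (13.50·2.200 + 0.4640·119.0) / 13.96 = 84.92/13.96 = 6.081 mg/L.
Half-life 0.407 d → k = ln 2 / 0.407 = 1.703 d⁻¹.
Applying C = C₀e^(−kt): 6.081 × 0.2237 = 1.361 mg/L.

1.36 mg/L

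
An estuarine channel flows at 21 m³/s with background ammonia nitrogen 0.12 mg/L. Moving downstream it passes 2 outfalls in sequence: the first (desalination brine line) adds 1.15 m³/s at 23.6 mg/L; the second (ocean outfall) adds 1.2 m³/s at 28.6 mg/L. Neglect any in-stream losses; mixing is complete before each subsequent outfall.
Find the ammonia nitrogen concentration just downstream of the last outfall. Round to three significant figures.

2.74 mg/L

Outfall 1: combined Q = 22.15 m³/s; C = (21.00·0.1200 + 1.150·23.60)/22.15 = 1.339 mg/L.
Outfall 2: combined Q = 23.35 m³/s; C = (22.15·1.339 + 1.200·28.60)/23.35 = 2.740 mg/L.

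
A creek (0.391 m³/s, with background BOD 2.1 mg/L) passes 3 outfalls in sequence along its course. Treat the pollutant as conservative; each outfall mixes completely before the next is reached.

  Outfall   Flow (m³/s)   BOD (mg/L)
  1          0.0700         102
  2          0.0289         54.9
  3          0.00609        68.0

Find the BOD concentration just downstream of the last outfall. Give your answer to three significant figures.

20.1 mg/L

Outfall 1: combined Q = 0.4610 m³/s; C = (0.3910·2.100 + 0.07000·102.0)/0.4610 = 17.27 mg/L.
Outfall 2: combined Q = 0.4899 m³/s; C = (0.4610·17.27 + 0.02890·54.90)/0.4899 = 19.49 mg/L.
Outfall 3: combined Q = 0.4960 m³/s; C = (0.4899·19.49 + 0.006090·68.00)/0.4960 = 20.08 mg/L.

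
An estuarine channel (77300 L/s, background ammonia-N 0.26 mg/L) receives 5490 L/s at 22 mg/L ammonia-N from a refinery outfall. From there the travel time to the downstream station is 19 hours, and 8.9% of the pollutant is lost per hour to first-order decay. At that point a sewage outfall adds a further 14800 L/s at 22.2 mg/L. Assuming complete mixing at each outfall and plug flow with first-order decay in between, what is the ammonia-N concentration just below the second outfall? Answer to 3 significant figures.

Flow-weighted average: C = (77300·0.2600 + 5490·22.00) / 82790 = 140900/82790 = 1.702 mg/L; combined flow 82790 L/s.
8.9%/h lost → k = −ln(1 − 0.089) = 0.09321 h⁻¹.
Applying C = C₀e^(−kt): 1.702 × 0.1702 = 0.2895 mg/L.
At the second outfall, C = (82790·0.2895 + 14800·22.20) / (82790 + 14800) = 3.612 mg/L.

3.61 mg/L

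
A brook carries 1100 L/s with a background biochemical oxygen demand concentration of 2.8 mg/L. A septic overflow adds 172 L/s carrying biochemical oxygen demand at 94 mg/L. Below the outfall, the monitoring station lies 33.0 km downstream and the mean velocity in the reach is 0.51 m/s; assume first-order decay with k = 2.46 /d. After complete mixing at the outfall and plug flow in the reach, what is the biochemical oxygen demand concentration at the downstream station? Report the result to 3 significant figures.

Conservation of mass: C = (1100·2.800 + 172.0·94.00) / 1272 = 19250/1272 = 15.13 mg/L.
Travel time t = 33.0·1000 / 0.51 = 64710 s = 17.97 h.
First-order decay: C = 15.13·exp(−k·t) = 15.13·0.1584 = 2.398 mg/L.

2.40 mg/L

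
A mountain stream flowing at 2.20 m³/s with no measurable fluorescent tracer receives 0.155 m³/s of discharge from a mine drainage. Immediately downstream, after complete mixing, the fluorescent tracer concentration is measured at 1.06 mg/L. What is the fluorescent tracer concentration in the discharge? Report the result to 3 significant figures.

16.1 mg/L

Mass balance: 2.200·0 + 0.1550·Cₑ = 2.355·1.060
→ Cₑ = (2.355·1.060 − 2.200·0) / 0.1550 = 16.11 mg/L.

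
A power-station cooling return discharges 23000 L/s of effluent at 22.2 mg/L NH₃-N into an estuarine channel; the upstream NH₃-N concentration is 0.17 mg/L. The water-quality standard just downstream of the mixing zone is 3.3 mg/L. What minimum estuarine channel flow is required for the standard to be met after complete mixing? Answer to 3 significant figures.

Set C_mix = 3.3: (Q·0.1700 + 23000·22.20) / (Q + 23000) = 3.3
→ Q = 23000·(22.20 − 3.3)/(3.3 − 0.1700) = 138900 L/s.

139000 L/s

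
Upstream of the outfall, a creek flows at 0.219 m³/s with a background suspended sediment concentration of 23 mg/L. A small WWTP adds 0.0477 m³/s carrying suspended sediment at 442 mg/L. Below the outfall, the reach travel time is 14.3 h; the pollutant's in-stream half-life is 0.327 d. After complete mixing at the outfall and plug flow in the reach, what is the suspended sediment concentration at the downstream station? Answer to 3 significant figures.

27.7 mg/L

After mixing, C = (0.2190·23.00 + 0.04770·442.0) / 0.2667 = 26.12/0.2667 = 97.94 mg/L.
Half-life 0.327 d → k = ln 2 / 0.327 = 2.120 d⁻¹.
After decay, C = 97.94 × e^(−kt) = 97.94 × 0.2828 = 27.70 mg/L.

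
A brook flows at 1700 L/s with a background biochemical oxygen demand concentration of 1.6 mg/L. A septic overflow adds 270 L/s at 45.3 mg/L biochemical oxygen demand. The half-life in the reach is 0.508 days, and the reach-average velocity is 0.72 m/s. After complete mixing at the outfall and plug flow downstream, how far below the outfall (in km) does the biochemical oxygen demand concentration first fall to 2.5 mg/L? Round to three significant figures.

Conservation of mass: C = (1700·1.600 + 270.0·45.30) / 1970 = 14950/1970 = 7.589 mg/L.
Half-life 0.508 d → k = ln 2 / 0.508 = 1.364 d⁻¹.
Set 7.589·exp(−k·t) = 2.5 → t = ln(7.589/2.5)/k = 70320 s = 19.53 h.
Distance = v·t = 0.72·70320 = 50630 m = 50.63 km.

50.6 km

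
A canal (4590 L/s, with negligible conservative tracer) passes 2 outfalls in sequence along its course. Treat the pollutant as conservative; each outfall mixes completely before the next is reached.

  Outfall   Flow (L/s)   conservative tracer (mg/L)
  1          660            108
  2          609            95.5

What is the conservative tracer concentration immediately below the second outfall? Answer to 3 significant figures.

After outfall 1: Q = 4590 + 660.0 = 5250 L/s; C = (4590·0 + 660.0·108.0)/5250 = 13.58 mg/L.
After outfall 2: Q = 5250 + 609.0 = 5859 L/s; C = (5250·13.58 + 609.0·95.50)/5859 = 22.09 mg/L.

22.1 mg/L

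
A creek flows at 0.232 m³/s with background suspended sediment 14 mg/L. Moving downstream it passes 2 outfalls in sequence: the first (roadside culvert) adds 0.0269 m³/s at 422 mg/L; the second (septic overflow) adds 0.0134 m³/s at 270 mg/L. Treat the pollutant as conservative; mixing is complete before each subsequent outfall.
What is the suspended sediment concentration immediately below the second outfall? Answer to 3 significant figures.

66.9 mg/L

After outfall 1: Q = 0.2320 + 0.02690 = 0.2589 m³/s; C = (0.2320·14.00 + 0.02690·422.0)/0.2589 = 56.39 mg/L.
After outfall 2: Q = 0.2589 + 0.01340 = 0.2723 m³/s; C = (0.2589·56.39 + 0.01340·270.0)/0.2723 = 66.90 mg/L.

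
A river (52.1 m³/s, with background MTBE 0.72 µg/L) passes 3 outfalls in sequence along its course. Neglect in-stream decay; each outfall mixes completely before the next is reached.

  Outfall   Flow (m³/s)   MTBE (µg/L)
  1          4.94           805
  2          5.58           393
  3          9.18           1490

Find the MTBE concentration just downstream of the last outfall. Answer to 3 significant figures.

277 µg/L

Below outfall 1: Q → 57.04 m³/s, C = (52.10·0.7200 + 4.940·805.0)/57.04 = 70.38 µg/L.
Below outfall 2: Q → 62.62 m³/s, C = (57.04·70.38 + 5.580·393.0)/62.62 = 99.12 µg/L.
Below outfall 3: Q → 71.80 m³/s, C = (62.62·99.12 + 9.180·1490)/71.80 = 277.0 µg/L.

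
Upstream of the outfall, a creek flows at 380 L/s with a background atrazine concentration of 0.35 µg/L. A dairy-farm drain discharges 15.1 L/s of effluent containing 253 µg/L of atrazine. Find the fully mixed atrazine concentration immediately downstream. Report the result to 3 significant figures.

10.0 µg/L

Conservation of mass: C = (380.0·0.3500 + 15.10·253.0) / 395.1 = 3953/395.1 = 10.01 µg/L.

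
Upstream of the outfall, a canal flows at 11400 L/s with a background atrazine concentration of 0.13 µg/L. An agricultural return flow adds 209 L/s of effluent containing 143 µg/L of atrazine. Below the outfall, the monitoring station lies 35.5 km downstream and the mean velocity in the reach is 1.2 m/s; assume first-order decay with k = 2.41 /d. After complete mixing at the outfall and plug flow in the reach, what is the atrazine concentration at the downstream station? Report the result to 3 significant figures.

Conservation of mass: C = (11400·0.1300 + 209.0·143.0) / 11610 = 31370/11610 = 2.702 µg/L.
Travel time t = 35.5·1000 / 1.2 = 29580 s = 8.218 h.
First-order decay: C = 2.702·exp(−k·t) = 2.702·0.4382 = 1.184 µg/L.

1.18 µg/L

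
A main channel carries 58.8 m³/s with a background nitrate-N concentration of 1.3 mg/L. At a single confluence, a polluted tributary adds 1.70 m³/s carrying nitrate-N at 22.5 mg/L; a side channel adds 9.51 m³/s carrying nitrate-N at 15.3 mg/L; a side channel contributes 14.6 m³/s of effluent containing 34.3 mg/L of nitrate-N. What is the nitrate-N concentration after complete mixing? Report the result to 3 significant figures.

8.99 mg/L

Mass balance: C = (58.80·1.300 + 1.700·22.50 + 9.510·15.30 + 14.60·34.30) / 84.61 = 761.0/84.61 = 8.994 mg/L.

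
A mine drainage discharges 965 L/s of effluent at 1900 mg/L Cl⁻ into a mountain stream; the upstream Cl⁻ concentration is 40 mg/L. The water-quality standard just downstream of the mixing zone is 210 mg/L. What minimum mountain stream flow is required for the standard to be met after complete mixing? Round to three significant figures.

Set C_mix = 210: (Q·40.00 + 965.0·1900) / (Q + 965.0) = 210
→ Q = 965.0·(1900 − 210)/(210 − 40.00) = 9593 L/s.

9590 L/s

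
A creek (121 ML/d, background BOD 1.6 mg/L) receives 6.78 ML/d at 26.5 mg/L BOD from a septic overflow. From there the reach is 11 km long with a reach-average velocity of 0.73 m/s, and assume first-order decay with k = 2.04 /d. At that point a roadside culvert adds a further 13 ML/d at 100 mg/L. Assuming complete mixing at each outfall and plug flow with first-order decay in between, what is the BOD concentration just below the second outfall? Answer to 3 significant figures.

Flow-weighted average: C = (121.0·1.600 + 6.780·26.50) / 127.8 = 373.3/127.8 = 2.921 mg/L; combined flow 127.8 ML/d.
Travel time t = 11·1000 / 0.73 = 15070 s = 4.186 h.
First-order decay: C = 2.921·exp(−k·t) = 2.921·0.7006 = 2.047 mg/L.
At the second outfall, C = (127.8·2.047 + 13.00·100.0) / (127.8 + 13.00) = 11.09 mg/L.

11.1 mg/L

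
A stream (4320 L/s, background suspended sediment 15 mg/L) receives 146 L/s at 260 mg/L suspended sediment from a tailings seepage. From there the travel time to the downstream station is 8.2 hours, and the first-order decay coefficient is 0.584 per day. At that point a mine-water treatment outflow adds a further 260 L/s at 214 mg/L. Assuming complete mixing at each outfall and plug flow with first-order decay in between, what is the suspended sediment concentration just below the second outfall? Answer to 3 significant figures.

29.6 mg/L

Conservation of mass: C = (4320·15.00 + 146.0·260.0) / 4466 = 102800/4466 = 23.01 mg/L; combined flow 4466 L/s.
Applying C = C₀e^(−kt): 23.01 × 0.8191 = 18.85 mg/L.
At the second outfall, C = (4466·18.85 + 260.0·214.0) / (4466 + 260.0) = 29.58 mg/L.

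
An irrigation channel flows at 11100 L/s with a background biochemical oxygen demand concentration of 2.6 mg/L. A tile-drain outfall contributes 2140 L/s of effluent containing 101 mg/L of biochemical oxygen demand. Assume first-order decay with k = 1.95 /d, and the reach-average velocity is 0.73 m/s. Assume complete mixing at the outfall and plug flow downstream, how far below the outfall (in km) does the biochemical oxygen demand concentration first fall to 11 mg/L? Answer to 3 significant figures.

16.8 km

After mixing, C = (11100·2.600 + 2140·101.0) / 13240 = 245000/13240 = 18.50 mg/L.
Set 18.50·exp(−k·t) = 11 → t = ln(18.50/11)/k = 23050 s = 6.401 h.
Distance = v·t = 0.73·23050 = 16820 m = 16.82 km.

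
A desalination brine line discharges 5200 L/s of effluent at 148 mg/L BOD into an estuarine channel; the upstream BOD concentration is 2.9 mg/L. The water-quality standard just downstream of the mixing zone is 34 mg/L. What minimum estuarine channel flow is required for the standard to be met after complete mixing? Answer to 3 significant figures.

Set C_mix = 34: (Q·2.900 + 5200·148.0) / (Q + 5200) = 34
→ Q = 5200·(148.0 − 34)/(34 − 2.900) = 19060 L/s.

19100 L/s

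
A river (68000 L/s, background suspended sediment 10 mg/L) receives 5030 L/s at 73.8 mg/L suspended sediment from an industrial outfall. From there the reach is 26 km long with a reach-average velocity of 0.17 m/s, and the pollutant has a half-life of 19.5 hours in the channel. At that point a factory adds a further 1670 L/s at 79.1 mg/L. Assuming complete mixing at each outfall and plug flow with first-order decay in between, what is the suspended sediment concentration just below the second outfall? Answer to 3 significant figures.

4.88 mg/L

Flow-weighted average: C = (68000·10.00 + 5030·73.80) / 73030 = 1051000/73030 = 14.39 mg/L; combined flow 73030 L/s.
Travel time t = 26·1000 / 0.17 = 152900 s = 42.48 h.
Half-life 19.5 h → k = ln 2 / 19.5 = 0.03555 h⁻¹ = 0.8531 d⁻¹.
Applying C = C₀e^(−kt): 14.39 × 0.2209 = 3.179 mg/L.
Second outfall: C = (73030·3.179 + 1670·79.10)/74700 = 4.877 mg/L.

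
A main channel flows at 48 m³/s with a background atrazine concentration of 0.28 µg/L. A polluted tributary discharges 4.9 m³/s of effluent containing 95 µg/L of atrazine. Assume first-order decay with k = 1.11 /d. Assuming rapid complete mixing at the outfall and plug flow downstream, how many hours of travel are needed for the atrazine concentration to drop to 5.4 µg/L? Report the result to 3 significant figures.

11.2 h

Mixed concentration C = ΣQC/ΣQ = (48.00·0.2800 + 4.900·95.00) / 52.90 = 478.9/52.90 = 9.054 µg/L.
9.054·exp(−k·t) = 5.4 → t = ln(9.054/5.4)/k = 40220 s = 11.17 h.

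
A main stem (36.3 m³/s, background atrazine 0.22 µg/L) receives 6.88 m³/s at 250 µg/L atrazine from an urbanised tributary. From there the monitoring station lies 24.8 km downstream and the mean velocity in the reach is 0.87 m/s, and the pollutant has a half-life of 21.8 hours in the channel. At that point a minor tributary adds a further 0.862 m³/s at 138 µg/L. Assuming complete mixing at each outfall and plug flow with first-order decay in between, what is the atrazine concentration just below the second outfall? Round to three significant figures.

33.2 µg/L

Conservation of mass: C = (36.30·0.2200 + 6.880·250.0) / 43.18 = 1728/43.18 = 40.02 µg/L; combined flow 43.18 m³/s.
Travel time t = 24.8·1000 / 0.87 = 28510 s = 7.918 h.
Half-life 21.8 h → k = ln 2 / 21.8 = 0.03180 h⁻¹ = 0.7631 d⁻¹.
Decay over the reach: 40.02·exp(−kt) = 40.02·0.7774 = 31.11 µg/L.
At the second outfall, C = (43.18·31.11 + 0.8620·138.0) / (43.18 + 0.8620) = 33.20 µg/L.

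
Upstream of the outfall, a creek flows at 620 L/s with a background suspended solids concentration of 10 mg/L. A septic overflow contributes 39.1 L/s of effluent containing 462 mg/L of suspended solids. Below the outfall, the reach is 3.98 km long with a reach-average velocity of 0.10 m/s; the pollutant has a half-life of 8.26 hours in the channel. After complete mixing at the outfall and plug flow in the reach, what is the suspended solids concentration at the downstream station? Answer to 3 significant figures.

Flow-weighted average: C = (620.0·10.00 + 39.10·462.0) / 659.1 = 24260/659.1 = 36.81 mg/L.
Travel time t = 3.98·1000 / 0.10 = 39800 s = 11.06 h.
Half-life 8.26 h → k = ln 2 / 8.26 = 0.08392 h⁻¹ = 2.014 d⁻¹.
First-order decay: C = 36.81·exp(−k·t) = 36.81·0.3954 = 14.56 mg/L.

14.6 mg/L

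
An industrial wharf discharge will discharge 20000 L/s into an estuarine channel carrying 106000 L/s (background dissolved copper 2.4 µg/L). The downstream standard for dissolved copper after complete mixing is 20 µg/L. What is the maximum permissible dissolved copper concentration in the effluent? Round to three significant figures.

At the limit, (Qr·Cr + Qe·Cₑ)/(Qr + Qe) = 20:
Cₑ = (126000·20 − 106000·2.400) / 20000 = 113.3 µg/L.

113 µg/L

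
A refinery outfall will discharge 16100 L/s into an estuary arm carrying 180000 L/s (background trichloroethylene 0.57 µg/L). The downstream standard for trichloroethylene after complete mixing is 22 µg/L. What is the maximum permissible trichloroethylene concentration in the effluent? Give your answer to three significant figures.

At the limit, (Qr·Cr + Qe·Cₑ)/(Qr + Qe) = 22:
Cₑ = (196100·22 − 180000·0.5700) / 16100 = 261.6 µg/L.

262 µg/L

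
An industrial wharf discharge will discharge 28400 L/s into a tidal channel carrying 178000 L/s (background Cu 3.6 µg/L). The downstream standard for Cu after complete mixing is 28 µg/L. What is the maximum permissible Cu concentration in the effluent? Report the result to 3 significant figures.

At the limit, (Qr·Cr + Qe·Cₑ)/(Qr + Qe) = 28:
Cₑ = (206400·28 − 178000·3.600) / 28400 = 180.9 µg/L.

181 µg/L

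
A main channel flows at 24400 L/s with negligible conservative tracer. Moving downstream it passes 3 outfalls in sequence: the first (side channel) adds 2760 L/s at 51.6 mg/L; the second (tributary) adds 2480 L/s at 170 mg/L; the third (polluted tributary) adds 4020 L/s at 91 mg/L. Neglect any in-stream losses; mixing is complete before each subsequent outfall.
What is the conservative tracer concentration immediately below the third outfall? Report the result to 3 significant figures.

After outfall 1: Q = 24400 + 2760 = 27160 L/s; C = (24400·0 + 2760·51.60)/27160 = 5.244 mg/L.
After outfall 2: Q = 27160 + 2480 = 29640 L/s; C = (27160·5.244 + 2480·170.0)/29640 = 19.03 mg/L.
After outfall 3: Q = 29640 + 4020 = 33660 L/s; C = (29640·19.03 + 4020·91.00)/33660 = 27.62 mg/L.

27.6 mg/L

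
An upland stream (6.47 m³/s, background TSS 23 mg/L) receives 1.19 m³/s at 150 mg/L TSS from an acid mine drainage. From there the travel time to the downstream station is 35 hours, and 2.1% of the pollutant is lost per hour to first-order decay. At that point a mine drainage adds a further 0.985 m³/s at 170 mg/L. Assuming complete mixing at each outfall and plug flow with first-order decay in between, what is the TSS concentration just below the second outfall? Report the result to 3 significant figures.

37.4 mg/L

Flow-weighted average: C = (6.470·23.00 + 1.190·150.0) / 7.660 = 327.3/7.660 = 42.73 mg/L; combined flow 7.660 m³/s.
2.1%/h lost → k = −ln(1 − 0.021) = 0.02122 h⁻¹.
Applying C = C₀e^(−kt): 42.73 × 0.4758 = 20.33 mg/L.
At the second outfall, C = (7.660·20.33 + 0.9850·170.0) / (7.660 + 0.9850) = 37.38 mg/L.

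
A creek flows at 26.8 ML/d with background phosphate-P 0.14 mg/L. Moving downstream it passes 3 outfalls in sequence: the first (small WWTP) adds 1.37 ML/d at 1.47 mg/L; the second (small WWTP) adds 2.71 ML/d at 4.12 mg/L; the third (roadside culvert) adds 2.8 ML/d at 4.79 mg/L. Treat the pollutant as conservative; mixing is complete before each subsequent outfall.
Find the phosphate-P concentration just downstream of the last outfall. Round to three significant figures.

0.901 mg/L

Outfall 1: combined Q = 28.17 ML/d; C = (26.80·0.1400 + 1.370·1.470)/28.17 = 0.2047 mg/L.
Outfall 2: combined Q = 30.88 ML/d; C = (28.17·0.2047 + 2.710·4.120)/30.88 = 0.5483 mg/L.
Outfall 3: combined Q = 33.68 ML/d; C = (30.88·0.5483 + 2.800·4.790)/33.68 = 0.9009 mg/L.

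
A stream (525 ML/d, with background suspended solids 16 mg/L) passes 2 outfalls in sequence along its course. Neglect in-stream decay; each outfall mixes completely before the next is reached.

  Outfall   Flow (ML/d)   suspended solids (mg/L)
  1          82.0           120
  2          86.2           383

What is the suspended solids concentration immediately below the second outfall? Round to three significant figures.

73.9 mg/L

Below outfall 1: Q → 607.0 ML/d, C = (525.0·16.00 + 82.00·120.0)/607.0 = 30.05 mg/L.
Below outfall 2: Q → 693.2 ML/d, C = (607.0·30.05 + 86.20·383.0)/693.2 = 73.94 mg/L.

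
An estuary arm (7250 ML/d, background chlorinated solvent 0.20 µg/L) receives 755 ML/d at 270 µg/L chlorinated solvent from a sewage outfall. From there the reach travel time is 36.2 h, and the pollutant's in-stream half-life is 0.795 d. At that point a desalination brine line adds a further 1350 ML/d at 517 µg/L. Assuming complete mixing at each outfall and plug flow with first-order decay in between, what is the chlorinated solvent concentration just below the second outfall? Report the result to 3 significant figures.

Flow-weighted average: C = (7250·0.2000 + 755.0·270.0) / 8005 = 205300/8005 = 25.65 µg/L; combined flow 8005 ML/d.
Half-life 0.795 d → k = ln 2 / 0.795 = 0.8719 d⁻¹.
Applying C = C₀e^(−kt): 25.65 × 0.2685 = 6.885 µg/L.
Second outfall: C = (8005·6.885 + 1350·517.0)/9355 = 80.50 µg/L.

80.5 µg/L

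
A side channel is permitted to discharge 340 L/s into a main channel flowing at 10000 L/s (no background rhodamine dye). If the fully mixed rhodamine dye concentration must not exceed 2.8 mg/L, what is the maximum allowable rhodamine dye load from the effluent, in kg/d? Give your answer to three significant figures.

2500 kg/d

Mass balance at the limit: 10000·0 + 340.0·Cₑ = 10340·2.8 → Cₑ = 85.15 mg/L.
340.0 L/s = 0.3400 m³/s. Load = 0.3400 m³/s × 85.15 g/m³ × 86 400 s/d = 2501 kg/d.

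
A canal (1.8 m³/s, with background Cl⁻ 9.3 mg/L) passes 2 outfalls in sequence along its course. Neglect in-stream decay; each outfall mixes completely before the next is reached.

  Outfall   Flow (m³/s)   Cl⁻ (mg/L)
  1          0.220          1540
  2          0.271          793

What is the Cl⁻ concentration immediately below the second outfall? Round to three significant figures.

Below outfall 1: Q → 2.020 m³/s, C = (1.800·9.300 + 0.2200·1540)/2.020 = 176.0 mg/L.
Below outfall 2: Q → 2.291 m³/s, C = (2.020·176.0 + 0.2710·793.0)/2.291 = 249.0 mg/L.

249 mg/L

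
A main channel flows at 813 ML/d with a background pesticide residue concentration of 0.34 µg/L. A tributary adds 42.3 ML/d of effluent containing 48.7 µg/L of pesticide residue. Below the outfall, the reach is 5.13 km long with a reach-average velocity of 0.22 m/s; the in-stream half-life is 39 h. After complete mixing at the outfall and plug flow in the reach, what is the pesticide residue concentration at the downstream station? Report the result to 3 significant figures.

Mixed concentration C = ΣQC/ΣQ = (813.0·0.3400 + 42.30·48.70) / 855.3 = 2336/855.3 = 2.732 µg/L.
Travel time t = 5.13·1000 / 0.22 = 23320 s = 6.477 h.
Half-life 39 h → k = ln 2 / 39 = 0.01777 h⁻¹ = 0.4266 d⁻¹.
First-order decay: C = 2.732·exp(−k·t) = 2.732·0.8913 = 2.435 µg/L.

2.43 µg/L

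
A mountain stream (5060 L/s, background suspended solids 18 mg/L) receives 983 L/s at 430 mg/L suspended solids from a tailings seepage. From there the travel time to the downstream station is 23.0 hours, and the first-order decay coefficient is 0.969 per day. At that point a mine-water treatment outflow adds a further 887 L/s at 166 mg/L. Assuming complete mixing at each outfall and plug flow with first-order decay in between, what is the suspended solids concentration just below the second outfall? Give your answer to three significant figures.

Conservation of mass: C = (5060·18.00 + 983.0·430.0) / 6043 = 513800/6043 = 85.02 mg/L; combined flow 6043 L/s.
First-order decay: C = 85.02·exp(−k·t) = 85.02·0.3951 = 33.59 mg/L.
Second outfall: C = (6043·33.59 + 887.0·166.0)/6930 = 50.54 mg/L.

50.5 mg/L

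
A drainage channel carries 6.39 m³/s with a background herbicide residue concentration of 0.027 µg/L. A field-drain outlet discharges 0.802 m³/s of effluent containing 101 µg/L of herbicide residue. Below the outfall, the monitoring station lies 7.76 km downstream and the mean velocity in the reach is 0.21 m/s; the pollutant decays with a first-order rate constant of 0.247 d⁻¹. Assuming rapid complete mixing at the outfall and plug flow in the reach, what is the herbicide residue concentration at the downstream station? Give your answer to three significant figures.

After mixing, C = (6.390·0.02700 + 0.8020·101.0) / 7.192 = 81.17/7.192 = 11.29 µg/L.
Travel time t = 7.76·1000 / 0.21 = 36950 s = 10.26 h.
First-order decay: C = 11.29·exp(−k·t) = 11.29·0.8997 = 10.16 µg/L.

10.2 µg/L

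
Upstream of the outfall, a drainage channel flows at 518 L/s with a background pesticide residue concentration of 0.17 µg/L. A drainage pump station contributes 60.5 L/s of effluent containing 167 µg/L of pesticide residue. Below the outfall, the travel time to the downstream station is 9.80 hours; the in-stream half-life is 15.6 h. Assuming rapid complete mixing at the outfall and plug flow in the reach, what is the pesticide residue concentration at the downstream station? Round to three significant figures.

Mass balance: C = (518.0·0.1700 + 60.50·167.0) / 578.5 = 10190/578.5 = 17.62 µg/L.
Half-life 15.6 h → k = ln 2 / 15.6 = 0.04443 h⁻¹ = 1.066 d⁻¹.
Applying C = C₀e^(−kt): 17.62 × 0.6470 = 11.40 µg/L.

11.4 µg/L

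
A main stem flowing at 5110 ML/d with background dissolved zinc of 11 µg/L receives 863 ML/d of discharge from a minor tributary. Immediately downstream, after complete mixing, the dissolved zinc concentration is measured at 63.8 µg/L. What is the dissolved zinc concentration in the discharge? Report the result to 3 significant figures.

Mass balance: 5110·11.00 + 863.0·Cₑ = 5973·63.80
→ Cₑ = (5973·63.80 − 5110·11.00) / 863.0 = 376.4 µg/L.

376 µg/L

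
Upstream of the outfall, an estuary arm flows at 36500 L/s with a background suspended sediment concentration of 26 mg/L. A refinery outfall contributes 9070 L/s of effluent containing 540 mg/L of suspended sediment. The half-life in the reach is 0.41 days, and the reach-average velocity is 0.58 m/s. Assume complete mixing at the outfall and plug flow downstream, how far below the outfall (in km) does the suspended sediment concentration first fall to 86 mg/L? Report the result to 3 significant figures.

After mixing, C = (36500·26.00 + 9070·540.0) / 45570 = 5847000/45570 = 128.3 mg/L.
Half-life 0.41 d → k = ln 2 / 0.41 = 1.691 d⁻¹.
Set 128.3·exp(−k·t) = 86 → t = ln(128.3/86)/k = 20450 s = 5.679 h.
Distance = v·t = 0.58·20450 = 11860 m = 11.86 km.

11.9 km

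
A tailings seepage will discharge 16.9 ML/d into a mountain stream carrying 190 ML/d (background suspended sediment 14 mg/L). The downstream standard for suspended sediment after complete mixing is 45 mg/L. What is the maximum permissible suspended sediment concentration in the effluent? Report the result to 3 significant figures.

394 mg/L

At the limit, (Qr·Cr + Qe·Cₑ)/(Qr + Qe) = 45:
Cₑ = (206.9·45 − 190.0·14.00) / 16.90 = 393.5 mg/L.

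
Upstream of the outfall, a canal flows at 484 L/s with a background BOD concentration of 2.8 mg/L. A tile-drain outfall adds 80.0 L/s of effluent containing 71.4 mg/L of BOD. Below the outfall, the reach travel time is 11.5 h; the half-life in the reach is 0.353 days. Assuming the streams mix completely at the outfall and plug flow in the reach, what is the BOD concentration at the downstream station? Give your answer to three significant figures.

4.89 mg/L

Flow-weighted average: C = (484.0·2.800 + 80.00·71.40) / 564.0 = 7067/564.0 = 12.53 mg/L.
Half-life 0.353 d → k = ln 2 / 0.353 = 1.964 d⁻¹.
First-order decay: C = 12.53·exp(−k·t) = 12.53·0.3903 = 4.890 mg/L.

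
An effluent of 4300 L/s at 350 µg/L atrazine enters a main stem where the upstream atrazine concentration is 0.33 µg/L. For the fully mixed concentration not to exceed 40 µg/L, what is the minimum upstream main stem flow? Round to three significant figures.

Set C_mix = 40: (Q·0.3300 + 4300·350.0) / (Q + 4300) = 40
→ Q = 4300·(350.0 − 40)/(40 − 0.3300) = 33600 L/s.

33600 L/s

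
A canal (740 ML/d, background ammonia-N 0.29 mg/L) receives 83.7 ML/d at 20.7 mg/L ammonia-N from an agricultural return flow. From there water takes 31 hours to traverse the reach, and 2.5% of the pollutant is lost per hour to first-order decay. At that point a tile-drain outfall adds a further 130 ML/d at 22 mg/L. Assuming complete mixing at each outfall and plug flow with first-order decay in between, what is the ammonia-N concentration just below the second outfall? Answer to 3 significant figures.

3.93 mg/L

Mixed concentration C = ΣQC/ΣQ = (740.0·0.2900 + 83.70·20.70) / 823.7 = 1947/823.7 = 2.364 mg/L; combined flow 823.7 ML/d.
2.5%/h lost → k = −ln(1 − 0.025) = 0.02532 h⁻¹.
Applying C = C₀e^(−kt): 2.364 × 0.4562 = 1.078 mg/L.
Second outfall: C = (823.7·1.078 + 130.0·22.00)/953.7 = 3.930 mg/L.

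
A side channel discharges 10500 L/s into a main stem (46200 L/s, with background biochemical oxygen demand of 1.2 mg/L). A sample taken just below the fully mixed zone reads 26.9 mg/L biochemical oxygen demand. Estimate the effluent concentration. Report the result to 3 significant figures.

140 mg/L

Mass balance: 46200·1.200 + 10500·Cₑ = 56700·26.90
→ Cₑ = (56700·26.90 − 46200·1.200) / 10500 = 140.0 mg/L.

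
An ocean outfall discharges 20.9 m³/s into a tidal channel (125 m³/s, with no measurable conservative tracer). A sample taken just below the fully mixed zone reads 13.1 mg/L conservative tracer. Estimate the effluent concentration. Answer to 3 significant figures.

Mass balance: 125.0·0 + 20.90·Cₑ = 145.9·13.10
→ Cₑ = (145.9·13.10 − 125.0·0) / 20.90 = 91.45 mg/L.

91.4 mg/L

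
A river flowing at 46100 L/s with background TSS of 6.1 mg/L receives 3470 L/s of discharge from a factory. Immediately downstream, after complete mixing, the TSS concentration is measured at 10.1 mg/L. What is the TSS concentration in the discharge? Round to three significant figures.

63.2 mg/L

Mass balance: 46100·6.100 + 3470·Cₑ = 49570·10.10
→ Cₑ = (49570·10.10 − 46100·6.100) / 3470 = 63.24 mg/L.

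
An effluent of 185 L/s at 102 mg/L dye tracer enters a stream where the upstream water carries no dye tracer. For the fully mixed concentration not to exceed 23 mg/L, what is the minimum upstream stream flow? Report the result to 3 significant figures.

Set C_mix = 23: (Q·0 + 185.0·102.0) / (Q + 185.0) = 23
→ Q = 185.0·(102.0 − 23)/(23 − 0) = 635.4 L/s.

635 L/s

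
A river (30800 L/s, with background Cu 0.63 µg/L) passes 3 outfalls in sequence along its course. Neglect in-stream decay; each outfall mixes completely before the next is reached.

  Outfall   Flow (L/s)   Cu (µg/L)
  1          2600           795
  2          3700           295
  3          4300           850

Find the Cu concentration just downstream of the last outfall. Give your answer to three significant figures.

165 µg/L

After outfall 1: Q = 30800 + 2600 = 33400 L/s; C = (30800·0.6300 + 2600·795.0)/33400 = 62.47 µg/L.
After outfall 2: Q = 33400 + 3700 = 37100 L/s; C = (33400·62.47 + 3700·295.0)/37100 = 85.66 µg/L.
After outfall 3: Q = 37100 + 4300 = 41400 L/s; C = (37100·85.66 + 4300·850.0)/41400 = 165.0 µg/L.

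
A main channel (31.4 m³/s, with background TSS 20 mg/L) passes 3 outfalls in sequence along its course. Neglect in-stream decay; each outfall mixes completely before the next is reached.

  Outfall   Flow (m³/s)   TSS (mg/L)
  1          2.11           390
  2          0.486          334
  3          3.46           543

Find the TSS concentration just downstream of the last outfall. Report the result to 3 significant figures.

93.2 mg/L

Below outfall 1: Q → 33.51 m³/s, C = (31.40·20.00 + 2.110·390.0)/33.51 = 43.30 mg/L.
Below outfall 2: Q → 34.00 m³/s, C = (33.51·43.30 + 0.4860·334.0)/34.00 = 47.45 mg/L.
Below outfall 3: Q → 37.46 m³/s, C = (34.00·47.45 + 3.460·543.0)/37.46 = 93.23 mg/L.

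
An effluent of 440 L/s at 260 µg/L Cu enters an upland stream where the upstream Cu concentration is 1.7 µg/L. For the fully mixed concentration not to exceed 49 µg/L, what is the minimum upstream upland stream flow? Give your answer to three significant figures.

1960 L/s

Set C_mix = 49: (Q·1.700 + 440.0·260.0) / (Q + 440.0) = 49
→ Q = 440.0·(260.0 − 49)/(49 − 1.700) = 1963 L/s.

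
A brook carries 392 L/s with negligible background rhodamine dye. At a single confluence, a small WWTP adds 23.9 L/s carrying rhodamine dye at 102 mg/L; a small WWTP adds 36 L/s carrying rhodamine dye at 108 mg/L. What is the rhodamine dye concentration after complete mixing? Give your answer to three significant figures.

14.0 mg/L

Flow-weighted average: C = (392.0·0 + 23.90·102.0 + 36.00·108.0) / 451.9 = 6326/451.9 = 14.00 mg/L.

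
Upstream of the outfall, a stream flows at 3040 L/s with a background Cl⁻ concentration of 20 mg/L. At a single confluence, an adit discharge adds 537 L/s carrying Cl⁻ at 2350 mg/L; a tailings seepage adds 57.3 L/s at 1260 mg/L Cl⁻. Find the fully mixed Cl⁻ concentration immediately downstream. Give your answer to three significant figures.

Flow-weighted average: C = (3040·20.00 + 537.0·2350 + 57.30·1260) / 3634 = 1395000/3634 = 383.8 mg/L.

384 mg/L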